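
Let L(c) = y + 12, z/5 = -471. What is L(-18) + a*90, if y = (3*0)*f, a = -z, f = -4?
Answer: 211962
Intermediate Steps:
z = -2355 (z = 5*(-471) = -2355)
a = 2355 (a = -1*(-2355) = 2355)
y = 0 (y = (3*0)*(-4) = 0*(-4) = 0)
L(c) = 12 (L(c) = 0 + 12 = 12)
L(-18) + a*90 = 12 + 2355*90 = 12 + 211950 = 211962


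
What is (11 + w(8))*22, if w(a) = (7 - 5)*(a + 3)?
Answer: 726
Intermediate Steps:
w(a) = 6 + 2*a (w(a) = 2*(3 + a) = 6 + 2*a)
(11 + w(8))*22 = (11 + (6 + 2*8))*22 = (11 + (6 + 16))*22 = (11 + 22)*22 = 33*22 = 726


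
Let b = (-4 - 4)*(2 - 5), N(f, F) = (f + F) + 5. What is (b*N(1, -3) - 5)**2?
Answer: 4489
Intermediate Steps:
N(f, F) = 5 + F + f (N(f, F) = (F + f) + 5 = 5 + F + f)
b = 24 (b = -8*(-3) = 24)
(b*N(1, -3) - 5)**2 = (24*(5 - 3 + 1) - 5)**2 = (24*3 - 5)**2 = (72 - 5)**2 = 67**2 = 4489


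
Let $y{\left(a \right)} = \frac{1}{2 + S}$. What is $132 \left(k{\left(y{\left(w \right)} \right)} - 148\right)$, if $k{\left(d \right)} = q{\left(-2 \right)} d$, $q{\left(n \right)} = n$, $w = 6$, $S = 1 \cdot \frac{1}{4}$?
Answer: $- \frac{58960}{3} \approx -19653.0$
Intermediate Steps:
$S = \frac{1}{4}$ ($S = 1 \cdot \frac{1}{4} = \frac{1}{4} \approx 0.25$)
$y{\left(a \right)} = \frac{4}{9}$ ($y{\left(a \right)} = \frac{1}{2 + \frac{1}{4}} = \frac{1}{\frac{9}{4}} = \frac{4}{9}$)
$k{\left(d \right)} = - 2 d$
$132 \left(k{\left(y{\left(w \right)} \right)} - 148\right) = 132 \left(\left(-2\right) \frac{4}{9} - 148\right) = 132 \left(- \frac{8}{9} - 148\right) = 132 \left(- \frac{1340}{9}\right) = - \frac{58960}{3}$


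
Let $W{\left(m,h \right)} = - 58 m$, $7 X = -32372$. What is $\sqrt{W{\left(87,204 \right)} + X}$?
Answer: $\frac{i \sqrt{473858}}{7} \approx 98.339 i$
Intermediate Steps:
$X = - \frac{32372}{7}$ ($X = \frac{1}{7} \left(-32372\right) = - \frac{32372}{7} \approx -4624.6$)
$\sqrt{W{\left(87,204 \right)} + X} = \sqrt{\left(-58\right) 87 - \frac{32372}{7}} = \sqrt{-5046 - \frac{32372}{7}} = \sqrt{- \frac{67694}{7}} = \frac{i \sqrt{473858}}{7}$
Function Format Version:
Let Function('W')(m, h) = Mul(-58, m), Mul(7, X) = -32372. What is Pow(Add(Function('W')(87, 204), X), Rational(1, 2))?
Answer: Mul(Rational(1, 7), I, Pow(473858, Rational(1, 2))) ≈ Mul(98.339, I)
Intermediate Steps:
X = Rational(-32372, 7) (X = Mul(Rational(1, 7), -32372) = Rational(-32372, 7) ≈ -4624.6)
Pow(Add(Function('W')(87, 204), X), Rational(1, 2)) = Pow(Add(Mul(-58, 87), Rational(-32372, 7)), Rational(1, 2)) = Pow(Add(-5046, Rational(-32372, 7)), Rational(1, 2)) = Pow(Rational(-67694, 7), Rational(1, 2)) = Mul(Rational(1, 7), I, Pow(473858, Rational(1, 2)))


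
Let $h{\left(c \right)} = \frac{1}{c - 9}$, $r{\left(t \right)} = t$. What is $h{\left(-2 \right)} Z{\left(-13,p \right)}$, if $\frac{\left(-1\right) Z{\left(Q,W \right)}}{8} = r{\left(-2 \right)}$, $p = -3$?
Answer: $- \frac{16}{11} \approx -1.4545$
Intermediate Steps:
$h{\left(c \right)} = \frac{1}{-9 + c}$
$Z{\left(Q,W \right)} = 16$ ($Z{\left(Q,W \right)} = \left(-8\right) \left(-2\right) = 16$)
$h{\left(-2 \right)} Z{\left(-13,p \right)} = \frac{1}{-9 - 2} \cdot 16 = \frac{1}{-11} \cdot 16 = \left(- \frac{1}{11}\right) 16 = - \frac{16}{11}$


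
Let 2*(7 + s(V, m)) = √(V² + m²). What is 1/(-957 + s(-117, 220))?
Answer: -3856/3655095 - 2*√62089/3655095 ≈ -0.0011913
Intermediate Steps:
s(V, m) = -7 + √(V² + m²)/2
1/(-957 + s(-117, 220)) = 1/(-957 + (-7 + √((-117)² + 220²)/2)) = 1/(-957 + (-7 + √(13689 + 48400)/2)) = 1/(-957 + (-7 + √62089/2)) = 1/(-964 + √62089/2)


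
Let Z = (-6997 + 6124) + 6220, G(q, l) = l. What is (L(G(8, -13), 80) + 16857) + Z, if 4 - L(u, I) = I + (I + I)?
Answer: 21968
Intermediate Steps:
Z = 5347 (Z = -873 + 6220 = 5347)
L(u, I) = 4 - 3*I (L(u, I) = 4 - (I + (I + I)) = 4 - (I + 2*I) = 4 - 3*I)
(L(G(8, -13), 80) + 16857) + Z = ((4 - 3*80) + 16857) + 5347 = ((4 - 240) + 16857) + 5347 = (-236 + 16857) + 5347 = 16621 + 5347 = 21968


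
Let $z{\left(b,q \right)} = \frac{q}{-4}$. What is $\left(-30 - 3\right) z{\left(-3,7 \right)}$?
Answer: $\frac{231}{4} \approx 57.75$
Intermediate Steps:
$z{\left(b,q \right)} = - \frac{q}{4}$ ($z{\left(b,q \right)} = q \left(- \frac{1}{4}\right) = - \frac{q}{4}$)
$\left(-30 - 3\right) z{\left(-3,7 \right)} = \left(-30 - 3\right) \left(\left(- \frac{1}{4}\right) 7\right) = \left(-33\right) \left(- \frac{7}{4}\right) = \frac{231}{4}$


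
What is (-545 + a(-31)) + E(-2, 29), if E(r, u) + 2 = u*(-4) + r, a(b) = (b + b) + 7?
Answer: -720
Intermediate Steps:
a(b) = 7 + 2*b (a(b) = 2*b + 7 = 7 + 2*b)
E(r, u) = -2 + r - 4*u (E(r, u) = -2 + (u*(-4) + r) = -2 + (-4*u + r) = -2 + (r - 4*u) = -2 + r - 4*u)
(-545 + a(-31)) + E(-2, 29) = (-545 + (7 + 2*(-31))) + (-2 - 2 - 4*29) = (-545 + (7 - 62)) + (-2 - 2 - 116) = (-545 - 55) - 120 = -600 - 120 = -720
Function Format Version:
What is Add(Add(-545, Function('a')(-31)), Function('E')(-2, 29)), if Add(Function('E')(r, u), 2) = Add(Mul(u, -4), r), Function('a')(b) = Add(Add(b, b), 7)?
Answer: -720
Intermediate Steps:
Function('a')(b) = Add(7, Mul(2, b)) (Function('a')(b) = Add(Mul(2, b), 7) = Add(7, Mul(2, b)))
Function('E')(r, u) = Add(-2, r, Mul(-4, u)) (Function('E')(r, u) = Add(-2, Add(Mul(u, -4), r)) = Add(-2, Add(Mul(-4, u), r)) = Add(-2, Add(r, Mul(-4, u))) = Add(-2, r, Mul(-4, u)))
Add(Add(-545, Function('a')(-31)), Function('E')(-2, 29)) = Add(Add(-545, Add(7, Mul(2, -31))), Add(-2, -2, Mul(-4, 29))) = Add(Add(-545, Add(7, -62)), Add(-2, -2, -116)) = Add(Add(-545, -55), -120) = Add(-600, -120) = -720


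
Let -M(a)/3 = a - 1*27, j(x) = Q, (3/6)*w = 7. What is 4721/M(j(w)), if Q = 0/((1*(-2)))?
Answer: 4721/81 ≈ 58.284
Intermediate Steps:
Q = 0 (Q = 0/(-2) = 0*(-½) = 0)
w = 14 (w = 2*7 = 14)
j(x) = 0
M(a) = 81 - 3*a (M(a) = -3*(a - 1*27) = -3*(a - 27) = -3*(-27 + a) = 81 - 3*a)
4721/M(j(w)) = 4721/(81 - 3*0) = 4721/(81 + 0) = 4721/81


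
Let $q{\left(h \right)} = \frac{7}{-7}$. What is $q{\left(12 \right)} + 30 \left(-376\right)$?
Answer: $-11281$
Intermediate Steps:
$q{\left(h \right)} = -1$ ($q{\left(h \right)} = 7 \left(- \frac{1}{7}\right) = -1$)
$q{\left(12 \right)} + 30 \left(-376\right) = -1 + 30 \left(-376\right) = -1 - 11280 = -11281$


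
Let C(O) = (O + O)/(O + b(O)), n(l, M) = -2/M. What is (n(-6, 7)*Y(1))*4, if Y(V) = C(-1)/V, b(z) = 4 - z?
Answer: 4/7 ≈ 0.57143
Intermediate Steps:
C(O) = O/2 (C(O) = (O + O)/(O + (4 - O)) = (2*O)/4 = (2*O)*(¼) = O/2)
Y(V) = -1/(2*V) (Y(V) = ((½)*(-1))/V = -1/(2*V))
(n(-6, 7)*Y(1))*4 = ((-2/7)*(-½/1))*4 = ((-2*⅐)*(-½*1))*4 = -2/7*(-½)*4 = (⅐)*4 = 4/7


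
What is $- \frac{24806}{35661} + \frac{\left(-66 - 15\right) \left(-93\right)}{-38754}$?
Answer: $- \frac{136662893}{153556266} \approx -0.88999$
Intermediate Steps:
$- \frac{24806}{35661} + \frac{\left(-66 - 15\right) \left(-93\right)}{-38754} = \left(-24806\right) \frac{1}{35661} + \left(-81\right) \left(-93\right) \left(- \frac{1}{38754}\right) = - \frac{24806}{35661} + 7533 \left(- \frac{1}{38754}\right) = - \frac{24806}{35661} - \frac{837}{4306} = - \frac{136662893}{153556266}$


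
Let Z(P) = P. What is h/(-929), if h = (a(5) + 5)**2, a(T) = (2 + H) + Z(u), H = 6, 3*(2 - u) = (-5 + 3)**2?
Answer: -1681/8361 ≈ -0.20105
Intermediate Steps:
u = 2/3 (u = 2 - (-5 + 3)**2/3 = 2 - 1/3*(-2)**2 = 2 - 1/3*4 = 2 - 4/3 = 2/3 ≈ 0.66667)
a(T) = 26/3 (a(T) = (2 + 6) + 2/3 = 8 + 2/3 = 26/3)
h = 1681/9 (h = (26/3 + 5)**2 = (41/3)**2 = 1681/9 ≈ 186.78)
h/(-929) = (1681/9)/(-929) = (1681/9)*(-1/929) = -1681/8361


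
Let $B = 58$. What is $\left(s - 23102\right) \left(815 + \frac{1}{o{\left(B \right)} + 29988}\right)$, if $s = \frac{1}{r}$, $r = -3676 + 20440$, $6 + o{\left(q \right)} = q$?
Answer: $- \frac{287323299795519}{15260320} \approx -1.8828 \cdot 10^{7}$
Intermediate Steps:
$o{\left(q \right)} = -6 + q$
$r = 16764$
$s = \frac{1}{16764} \approx 5.9652 \cdot 10^{-5}$
$\left(s - 23102\right) \left(815 + \frac{1}{o{\left(B \right)} + 29988}\right) = \left(\frac{1}{16764} - 23102\right) \left(815 + \frac{1}{\left(-6 + 58\right) + 29988}\right) = - \frac{387281927 \left(815 + \frac{1}{52 + 29988}\right)}{16764} = - \frac{387281927 \left(815 + \frac{1}{30040}\right)}{16764} = \left(- \frac{387281927}{16764}\right) \frac{24482601}{30040} = - \frac{287323299795519}{15260320}$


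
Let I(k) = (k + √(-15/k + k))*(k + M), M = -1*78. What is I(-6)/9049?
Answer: 504/9049 - 42*I*√14/9049 ≈ 0.055697 - 0.017367*I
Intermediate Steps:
M = -78
I(k) = (-78 + k)*(k + √(k - 15/k)) (I(k) = (k + √(-15/k + k))*(k - 78) = (k + √(k - 15/k))*(-78 + k) = (-78 + k)*(k + √(k - 15/k)))
I(-6)/9049 = ((-6)² - 78*(-6) - 78*√(-6 - 15/(-6)) - 6*√(-6 - 15/(-6)))/9049 = (36 + 468 - 78*√(-6 - 15*(-⅙)) - 6*√(-6 - 15*(-⅙)))*(1/9049) = (36 + 468 - 78*√(-6 + 5/2) - 6*√(-6 + 5/2))*(1/9049) = (36 + 468 - 39*I*√14 - 3*I*√14)*(1/9049) = (504 - 42*I*√14)*(1/9049) = 504/9049 - 42*I*√14/9049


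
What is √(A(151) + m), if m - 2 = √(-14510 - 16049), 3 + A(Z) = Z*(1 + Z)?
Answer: √(22951 + I*√30559) ≈ 151.5 + 0.577*I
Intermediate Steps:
A(Z) = -3 + Z*(1 + Z)
m = 2 + I*√30559 (m = 2 + √(-14510 - 16049) = 2 + √(-30559) = 2 + I*√30559 ≈ 2.0 + 174.81*I)
√(A(151) + m) = √((-3 + 151 + 151²) + (2 + I*√30559)) = √((-3 + 151 + 22801) + (2 + I*√30559)) = √(22949 + (2 + I*√30559)) = √(22951 + I*√30559)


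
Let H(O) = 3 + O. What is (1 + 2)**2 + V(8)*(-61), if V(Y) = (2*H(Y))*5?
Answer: -6701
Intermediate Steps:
V(Y) = 30 + 10*Y (V(Y) = (2*(3 + Y))*5 = (6 + 2*Y)*5 = 30 + 10*Y)
(1 + 2)**2 + V(8)*(-61) = (1 + 2)**2 + (30 + 10*8)*(-61) = 3**2 + (30 + 80)*(-61) = 9 + 110*(-61) = 9 - 6710 = -6701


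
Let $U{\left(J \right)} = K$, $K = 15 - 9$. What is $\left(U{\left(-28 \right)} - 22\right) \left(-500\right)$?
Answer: $8000$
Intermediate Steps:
$K = 6$
$U{\left(J \right)} = 6$
$\left(U{\left(-28 \right)} - 22\right) \left(-500\right) = \left(6 - 22\right) \left(-500\right) = \left(-16\right) \left(-500\right) = 8000$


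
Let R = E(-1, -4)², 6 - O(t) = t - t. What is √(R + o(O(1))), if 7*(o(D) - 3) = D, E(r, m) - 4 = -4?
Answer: 3*√21/7 ≈ 1.9640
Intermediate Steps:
O(t) = 6 (O(t) = 6 - (t - t) = 6 - 1*0 = 6 + 0 = 6)
E(r, m) = 0 (E(r, m) = 4 - 4 = 0)
o(D) = 3 + D/7
R = 0 (R = 0² = 0)
√(R + o(O(1))) = √(0 + (3 + (⅐)*6)) = √(0 + (3 + 6/7)) = √(0 + 27/7) = √(27/7) = 3*√21/7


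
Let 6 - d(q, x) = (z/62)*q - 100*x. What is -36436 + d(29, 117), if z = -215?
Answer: -1527025/62 ≈ -24629.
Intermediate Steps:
d(q, x) = 6 + 100*x + 215*q/62 (d(q, x) = 6 - ((-215/62)*q - 100*x) = 6 - ((-215*1/62)*q - 100*x) = 6 - (-215*q/62 - 100*x) = 6 - (-100*x - 215*q/62) = 6 + (100*x + 215*q/62) = 6 + 100*x + 215*q/62)
-36436 + d(29, 117) = -36436 + (6 + 100*117 + (215/62)*29) = -36436 + (6 + 11700 + 6235/62) = -36436 + 732007/62 = -1527025/62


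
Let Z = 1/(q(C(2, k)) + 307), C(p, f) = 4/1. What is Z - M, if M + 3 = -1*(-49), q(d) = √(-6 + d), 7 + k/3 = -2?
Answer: (-46*√2 + 14121*I)/(√2 - 307*I) ≈ -45.997 - 1.5005e-5*I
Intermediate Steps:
k = -27 (k = -21 + 3*(-2) = -21 - 6 = -27)
C(p, f) = 4 (C(p, f) = 4*1 = 4)
Z = 1/(307 + I*√2) (Z = 1/(√(-6 + 4) + 307) = 1/(√(-2) + 307) = 1/(I*√2 + 307) = 1/(307 + I*√2) ≈ 0.0032573 - 1.5e-5*I)
M = 46 (M = -3 - 1*(-49) = -3 + 49 = 46)
Z - M = (307/94251 - I*√2/94251) - 1*46 = (307/94251 - I*√2/94251) - 46 = -4335239/94251 - I*√2/94251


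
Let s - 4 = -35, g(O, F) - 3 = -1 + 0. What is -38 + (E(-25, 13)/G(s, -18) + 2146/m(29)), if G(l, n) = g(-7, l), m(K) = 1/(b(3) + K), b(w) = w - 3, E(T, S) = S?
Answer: 124405/2 ≈ 62203.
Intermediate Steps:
g(O, F) = 2 (g(O, F) = 3 + (-1 + 0) = 3 - 1 = 2)
b(w) = -3 + w
m(K) = 1/K (m(K) = 1/((-3 + 3) + K) = 1/(0 + K) = 1/K)
s = -31 (s = 4 - 35 = -31)
G(l, n) = 2
-38 + (E(-25, 13)/G(s, -18) + 2146/m(29)) = -38 + (13/2 + 2146/(1/29)) = -38 + (13*(1/2) + 2146/(1/29)) = -38 + (13/2 + 2146*29) = -38 + (13/2 + 62234) = -38 + 124481/2 = 124405/2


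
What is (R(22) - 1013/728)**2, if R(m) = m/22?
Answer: 81225/529984 ≈ 0.15326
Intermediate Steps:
R(m) = m/22 (R(m) = m*(1/22) = m/22)
(R(22) - 1013/728)**2 = ((1/22)*22 - 1013/728)**2 = (1 - 1013*1/728)**2 = (1 - 1013/728)**2 = (-285/728)**2 = 81225/529984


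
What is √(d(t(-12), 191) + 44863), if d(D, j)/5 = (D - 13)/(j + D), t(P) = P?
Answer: 4*√89839563/179 ≈ 211.81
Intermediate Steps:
d(D, j) = 5*(-13 + D)/(D + j) (d(D, j) = 5*((D - 13)/(j + D)) = 5*((-13 + D)/(D + j)) = 5*(-13 + D)/(D + j))
√(d(t(-12), 191) + 44863) = √(5*(-13 - 12)/(-12 + 191) + 44863) = √(5*(-25)/179 + 44863) = √(5*(1/179)*(-25) + 44863) = √(-125/179 + 44863) = √(8030352/179) = 4*√89839563/179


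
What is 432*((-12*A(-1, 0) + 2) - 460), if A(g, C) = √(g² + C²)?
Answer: -203040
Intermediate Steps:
A(g, C) = √(C² + g²)
432*((-12*A(-1, 0) + 2) - 460) = 432*((-12*√(0² + (-1)²) + 2) - 460) = 432*((-12*√(0 + 1) + 2) - 460) = 432*((-12*√1 + 2) - 460) = 432*((-12 + 2) - 460) = 432*(-10 - 460) = 432*(-470) = -203040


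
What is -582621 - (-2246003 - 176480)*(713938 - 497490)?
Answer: 524341017763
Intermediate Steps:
-582621 - (-2246003 - 176480)*(713938 - 497490) = -582621 - (-2422483)*216448 = -582621 - 1*(-524341600384) = -582621 + 524341600384 = 524341017763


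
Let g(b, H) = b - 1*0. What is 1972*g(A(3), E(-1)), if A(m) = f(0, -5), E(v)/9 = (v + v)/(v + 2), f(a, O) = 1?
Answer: 1972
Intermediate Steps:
E(v) = 18*v/(2 + v) (E(v) = 9*((v + v)/(v + 2)) = 9*((2*v)/(2 + v)) = 9*(2*v/(2 + v)) = 18*v/(2 + v))
A(m) = 1
g(b, H) = b (g(b, H) = b + 0 = b)
1972*g(A(3), E(-1)) = 1972*1 = 1972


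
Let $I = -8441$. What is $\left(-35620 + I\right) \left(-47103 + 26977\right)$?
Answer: $886771686$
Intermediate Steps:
$\left(-35620 + I\right) \left(-47103 + 26977\right) = \left(-35620 - 8441\right) \left(-47103 + 26977\right) = \left(-44061\right) \left(-20126\right) = 886771686$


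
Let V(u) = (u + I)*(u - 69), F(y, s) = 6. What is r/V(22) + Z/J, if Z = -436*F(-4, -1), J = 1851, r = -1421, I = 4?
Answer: -188827/753974 ≈ -0.25044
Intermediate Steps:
V(u) = (-69 + u)*(4 + u) (V(u) = (u + 4)*(u - 69) = (4 + u)*(-69 + u) = (-69 + u)*(4 + u))
Z = -2616 (Z = -436*6 = -2616)
r/V(22) + Z/J = -1421/(-276 + 22² - 65*22) - 2616/1851 = -1421/(-276 + 484 - 1430) - 2616*1/1851 = -1421/(-1222) - 872/617 = -1421*(-1/1222) - 872/617 = 1421/1222 - 872/617 = -188827/753974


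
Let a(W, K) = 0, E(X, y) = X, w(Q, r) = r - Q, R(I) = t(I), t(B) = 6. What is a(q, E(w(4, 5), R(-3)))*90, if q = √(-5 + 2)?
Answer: 0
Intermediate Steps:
R(I) = 6
q = I*√3 (q = √(-3) = I*√3 ≈ 1.732*I)
a(q, E(w(4, 5), R(-3)))*90 = 0*90 = 0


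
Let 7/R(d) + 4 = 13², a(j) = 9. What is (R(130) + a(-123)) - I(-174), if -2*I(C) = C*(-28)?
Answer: 403432/165 ≈ 2445.0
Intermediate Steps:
R(d) = 7/165 (R(d) = 7/(-4 + 13²) = 7/(-4 + 169) = 7/165)
I(C) = 14*C (I(C) = -C*(-28)/2 = -(-14)*C = 14*C)
(R(130) + a(-123)) - I(-174) = (7/165 + 9) - 14*(-174) = 1492/165 - 1*(-2436) = 1492/165 + 2436 = 403432/165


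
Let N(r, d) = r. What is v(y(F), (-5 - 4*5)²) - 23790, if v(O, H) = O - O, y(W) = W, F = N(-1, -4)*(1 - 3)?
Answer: -23790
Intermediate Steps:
F = 2 (F = -(1 - 3) = -1*(-2) = 2)
v(O, H) = 0
v(y(F), (-5 - 4*5)²) - 23790 = 0 - 23790 = -23790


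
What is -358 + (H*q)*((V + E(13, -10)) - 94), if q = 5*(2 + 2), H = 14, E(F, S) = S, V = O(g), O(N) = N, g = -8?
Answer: -31718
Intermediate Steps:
V = -8
q = 20 (q = 5*4 = 20)
-358 + (H*q)*((V + E(13, -10)) - 94) = -358 + (14*20)*((-8 - 10) - 94) = -358 + 280*(-18 - 94) = -358 + 280*(-112) = -358 - 31360 = -31718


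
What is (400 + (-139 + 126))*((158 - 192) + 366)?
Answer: 128484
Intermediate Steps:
(400 + (-139 + 126))*((158 - 192) + 366) = (400 - 13)*(-34 + 366) = 387*332 = 128484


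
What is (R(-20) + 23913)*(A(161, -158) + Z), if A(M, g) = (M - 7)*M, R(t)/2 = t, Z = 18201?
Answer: 1026419635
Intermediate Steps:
R(t) = 2*t
A(M, g) = M*(-7 + M) (A(M, g) = (-7 + M)*M = M*(-7 + M))
(R(-20) + 23913)*(A(161, -158) + Z) = (2*(-20) + 23913)*(161*(-7 + 161) + 18201) = (-40 + 23913)*(161*154 + 18201) = 23873*(24794 + 18201) = 23873*42995 = 1026419635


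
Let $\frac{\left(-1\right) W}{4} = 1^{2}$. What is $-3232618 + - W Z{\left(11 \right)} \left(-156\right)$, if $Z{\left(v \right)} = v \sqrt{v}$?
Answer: $-3232618 - 6864 \sqrt{11} \approx -3.2554 \cdot 10^{6}$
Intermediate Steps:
$W = -4$ ($W = - 4 \cdot 1^{2} = \left(-4\right) 1 = -4$)
$Z{\left(v \right)} = v^{\frac{3}{2}}$
$-3232618 + - W Z{\left(11 \right)} \left(-156\right) = -3232618 + \left(-1\right) \left(-4\right) 11^{\frac{3}{2}} \left(-156\right) = -3232618 + 4 \cdot 11 \sqrt{11} \left(-156\right) = -3232618 + 44 \sqrt{11} \left(-156\right) = -3232618 - 6864 \sqrt{11}$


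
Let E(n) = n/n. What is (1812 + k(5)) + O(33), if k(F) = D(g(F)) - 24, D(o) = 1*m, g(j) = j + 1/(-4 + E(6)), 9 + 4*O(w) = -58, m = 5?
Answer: 7105/4 ≈ 1776.3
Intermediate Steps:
E(n) = 1
O(w) = -67/4 (O(w) = -9/4 + (¼)*(-58) = -9/4 - 29/2 = -67/4)
g(j) = -⅓ + j (g(j) = j + 1/(-4 + 1) = j + 1/(-3) = j - ⅓ = -⅓ + j)
D(o) = 5 (D(o) = 1*5 = 5)
k(F) = -19 (k(F) = 5 - 24 = -19)
(1812 + k(5)) + O(33) = (1812 - 19) - 67/4 = 1793 - 67/4 = 7105/4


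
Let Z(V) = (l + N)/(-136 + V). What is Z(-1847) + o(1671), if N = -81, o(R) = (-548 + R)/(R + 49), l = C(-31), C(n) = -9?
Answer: 793903/1136920 ≈ 0.69829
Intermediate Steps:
l = -9
o(R) = (-548 + R)/(49 + R)
Z(V) = -90/(-136 + V) (Z(V) = (-9 - 81)/(-136 + V) = -90/(-136 + V))
Z(-1847) + o(1671) = -90/(-136 - 1847) + (-548 + 1671)/(49 + 1671) = -90/(-1983) + 1123/1720 = -90*(-1/1983) + (1/1720)*1123 = 30/661 + 1123/1720 = 793903/1136920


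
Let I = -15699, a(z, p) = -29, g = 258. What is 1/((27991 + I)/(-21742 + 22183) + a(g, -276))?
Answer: -63/71 ≈ -0.88732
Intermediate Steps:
1/((27991 + I)/(-21742 + 22183) + a(g, -276)) = 1/((27991 - 15699)/(-21742 + 22183) - 29) = 1/(12292/441 - 29) = 1/(12292*(1/441) - 29) = 1/(1756/63 - 29) = 1/(-71/63) = -63/71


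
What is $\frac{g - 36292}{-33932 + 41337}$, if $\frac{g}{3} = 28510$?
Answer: $\frac{49238}{7405} \approx 6.6493$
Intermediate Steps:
$g = 85530$ ($g = 3 \cdot 28510 = 85530$)
$\frac{g - 36292}{-33932 + 41337} = \frac{85530 - 36292}{-33932 + 41337} = \frac{49238}{7405}$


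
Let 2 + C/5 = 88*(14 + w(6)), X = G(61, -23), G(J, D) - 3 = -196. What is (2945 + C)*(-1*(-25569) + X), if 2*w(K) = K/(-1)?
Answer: 197298400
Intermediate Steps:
G(J, D) = -193 (G(J, D) = 3 - 196 = -193)
w(K) = -K/2 (w(K) = (K/(-1))/2 = (K*(-1))/2 = (-K)/2 = -K/2)
X = -193
C = 4830 (C = -10 + 5*(88*(14 - 1/2*6)) = -10 + 5*(88*(14 - 3)) = -10 + 5*(88*11) = -10 + 5*968 = -10 + 4840 = 4830)
(2945 + C)*(-1*(-25569) + X) = (2945 + 4830)*(-1*(-25569) - 193) = 7775*(25569 - 193) = 7775*25376 = 197298400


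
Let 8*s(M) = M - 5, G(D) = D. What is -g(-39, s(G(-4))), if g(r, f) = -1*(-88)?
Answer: -88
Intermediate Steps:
s(M) = -5/8 + M/8 (s(M) = (M - 5)/8 = (-5 + M)/8 = -5/8 + M/8)
g(r, f) = 88
-g(-39, s(G(-4))) = -1*88 = -88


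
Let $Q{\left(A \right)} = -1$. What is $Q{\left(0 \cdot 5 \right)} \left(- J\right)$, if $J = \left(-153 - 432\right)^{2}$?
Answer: $342225$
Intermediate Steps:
$J = 342225$ ($J = \left(-585\right)^{2} = 342225$)
$Q{\left(0 \cdot 5 \right)} \left(- J\right) = - \left(-1\right) 342225 = \left(-1\right) \left(-342225\right) = 342225$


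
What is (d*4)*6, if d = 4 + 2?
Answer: 144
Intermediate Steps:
d = 6
(d*4)*6 = (6*4)*6 = 24*6 = 144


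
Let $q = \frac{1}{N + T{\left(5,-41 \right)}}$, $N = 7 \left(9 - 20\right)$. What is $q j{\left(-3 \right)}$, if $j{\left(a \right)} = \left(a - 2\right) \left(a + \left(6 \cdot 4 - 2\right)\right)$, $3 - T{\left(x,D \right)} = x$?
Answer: $\frac{95}{79} \approx 1.2025$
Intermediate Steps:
$N = -77$ ($N = 7 \left(-11\right) = -77$)
$T{\left(x,D \right)} = 3 - x$
$q = - \frac{1}{79}$ ($q = \frac{1}{-77 + \left(3 - 5\right)} = \frac{1}{-77 - 2} = \frac{1}{-79} = - \frac{1}{79} \approx -0.012658$)
$j{\left(a \right)} = \left(-2 + a\right) \left(22 + a\right)$ ($j{\left(a \right)} = \left(-2 + a\right) \left(a + \left(24 - 2\right)\right) = \left(-2 + a\right) \left(a + 22\right) = \left(-2 + a\right) \left(22 + a\right)$)
$q j{\left(-3 \right)} = - \frac{-44 + \left(-3\right)^{2} + 20 \left(-3\right)}{79} = - \frac{-44 + 9 - 60}{79} = \left(- \frac{1}{79}\right) \left(-95\right) = \frac{95}{79}$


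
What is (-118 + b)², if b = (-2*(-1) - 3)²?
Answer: 13689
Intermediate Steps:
b = 1 (b = (2 - 3)² = (-1)² = 1)
(-118 + b)² = (-118 + 1)² = (-117)² = 13689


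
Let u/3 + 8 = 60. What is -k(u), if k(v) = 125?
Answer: -125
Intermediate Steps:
u = 156 (u = -24 + 3*60 = -24 + 180 = 156)
-k(u) = -1*125 = -125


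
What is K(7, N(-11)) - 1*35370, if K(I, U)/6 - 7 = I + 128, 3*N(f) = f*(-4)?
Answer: -34518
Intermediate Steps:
N(f) = -4*f/3 (N(f) = (f*(-4))/3 = (-4*f)/3 = -4*f/3)
K(I, U) = 810 + 6*I (K(I, U) = 42 + 6*(I + 128) = 42 + 6*(128 + I) = 42 + (768 + 6*I) = 810 + 6*I)
K(7, N(-11)) - 1*35370 = (810 + 6*7) - 1*35370 = (810 + 42) - 35370 = 852 - 35370 = -34518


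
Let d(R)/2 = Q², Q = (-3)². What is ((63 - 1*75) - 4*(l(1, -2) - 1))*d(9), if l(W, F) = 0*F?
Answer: -1296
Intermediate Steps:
Q = 9
l(W, F) = 0
d(R) = 162 (d(R) = 2*9² = 2*81 = 162)
((63 - 1*75) - 4*(l(1, -2) - 1))*d(9) = ((63 - 1*75) - 4*(0 - 1))*162 = ((63 - 75) - 4*(-1))*162 = (-12 + 4)*162 = -8*162 = -1296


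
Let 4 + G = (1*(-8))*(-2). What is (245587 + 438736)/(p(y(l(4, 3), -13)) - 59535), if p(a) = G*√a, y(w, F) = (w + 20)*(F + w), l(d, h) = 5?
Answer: -905359329/78765445 - 5474584*I*√2/236296335 ≈ -11.494 - 0.032765*I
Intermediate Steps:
y(w, F) = (20 + w)*(F + w)
G = 12 (G = -4 + (1*(-8))*(-2) = -4 - 8*(-2) = -4 + 16 = 12)
p(a) = 12*√a
(245587 + 438736)/(p(y(l(4, 3), -13)) - 59535) = (245587 + 438736)/(12*√(5² + 20*(-13) + 20*5 - 13*5) - 59535) = 684323/(12*√(25 - 260 + 100 - 65) - 59535) = 684323/(12*√(-200) - 59535) = 684323/(12*(10*I*√2) - 59535) = 684323/(120*I*√2 - 59535) = 684323/(-59535 + 120*I*√2)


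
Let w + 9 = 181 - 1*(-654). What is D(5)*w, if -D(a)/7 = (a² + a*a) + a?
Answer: -318010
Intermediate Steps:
D(a) = -14*a² - 7*a (D(a) = -7*((a² + a*a) + a) = -7*((a² + a²) + a) = -7*(2*a² + a) = -7*(a + 2*a²) = -14*a² - 7*a)
w = 826 (w = -9 + (181 - 1*(-654)) = -9 + (181 + 654) = -9 + 835 = 826)
D(5)*w = -7*5*(1 + 2*5)*826 = -7*5*(1 + 10)*826 = -7*5*11*826 = -385*826 = -318010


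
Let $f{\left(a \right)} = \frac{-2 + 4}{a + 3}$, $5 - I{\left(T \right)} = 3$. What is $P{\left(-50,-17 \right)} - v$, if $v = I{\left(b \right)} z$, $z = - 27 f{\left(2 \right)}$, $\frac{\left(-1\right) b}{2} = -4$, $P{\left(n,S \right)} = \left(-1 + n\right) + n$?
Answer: $- \frac{397}{5} \approx -79.4$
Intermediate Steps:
$P{\left(n,S \right)} = -1 + 2 n$
$b = 8$ ($b = \left(-2\right) \left(-4\right) = 8$)
$I{\left(T \right)} = 2$ ($I{\left(T \right)} = 5 - 3 = 2$)
$f{\left(a \right)} = \frac{2}{3 + a}$
$z = - \frac{54}{5}$ ($z = - 27 \frac{2}{3 + 2} = - 27 \cdot \frac{2}{5} = - 27 \cdot 2 \cdot \frac{1}{5} = \left(-27\right) \frac{2}{5} = - \frac{54}{5} \approx -10.8$)
$v = - \frac{108}{5}$ ($v = 2 \left(- \frac{54}{5}\right) = - \frac{108}{5} \approx -21.6$)
$P{\left(-50,-17 \right)} - v = \left(-1 + 2 \left(-50\right)\right) - - \frac{108}{5} = \left(-1 - 100\right) + \frac{108}{5} = -101 + \frac{108}{5} = - \frac{397}{5}$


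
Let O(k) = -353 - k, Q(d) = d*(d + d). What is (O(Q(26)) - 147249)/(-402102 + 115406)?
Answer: 74477/143348 ≈ 0.51955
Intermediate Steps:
Q(d) = 2*d² (Q(d) = d*(2*d) = 2*d²)
(O(Q(26)) - 147249)/(-402102 + 115406) = ((-353 - 2*26²) - 147249)/(-402102 + 115406) = ((-353 - 2*676) - 147249)/(-286696) = ((-353 - 1*1352) - 147249)*(-1/286696) = ((-353 - 1352) - 147249)*(-1/286696) = (-1705 - 147249)*(-1/286696) = -148954*(-1/286696) = 74477/143348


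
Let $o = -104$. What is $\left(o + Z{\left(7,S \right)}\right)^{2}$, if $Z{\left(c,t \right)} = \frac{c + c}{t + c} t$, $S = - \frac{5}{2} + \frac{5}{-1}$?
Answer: $11236$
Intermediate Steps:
$S = - \frac{15}{2}$ ($S = \left(-5\right) \frac{1}{2} + 5 \left(-1\right) = - \frac{5}{2} - 5 = - \frac{15}{2} \approx -7.5$)
$Z{\left(c,t \right)} = \frac{2 c t}{c + t}$ ($Z{\left(c,t \right)} = \frac{2 c}{c + t} t = \frac{2 c t}{c + t}$)
$\left(o + Z{\left(7,S \right)}\right)^{2} = \left(-104 + 2 \cdot 7 \left(- \frac{15}{2}\right) \frac{1}{7 - \frac{15}{2}}\right)^{2} = \left(-104 + 2 \cdot 7 \left(- \frac{15}{2}\right) \frac{1}{- \frac{1}{2}}\right)^{2} = \left(-104 + 2 \cdot 7 \left(- \frac{15}{2}\right) \left(-2\right)\right)^{2} = \left(-104 + 210\right)^{2} = 106^{2} = 11236$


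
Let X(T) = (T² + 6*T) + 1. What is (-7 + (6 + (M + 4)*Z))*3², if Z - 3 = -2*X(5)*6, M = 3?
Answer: -42156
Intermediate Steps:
X(T) = 1 + T² + 6*T
Z = -669 (Z = 3 - 2*(1 + 5² + 6*5)*6 = 3 - 2*(1 + 25 + 30)*6 = 3 - 2*56*6 = 3 - 112*6 = 3 - 672 = -669)
(-7 + (6 + (M + 4)*Z))*3² = (-7 + (6 + (3 + 4)*(-669)))*3² = (-7 + (6 + 7*(-669)))*9 = (-7 + (6 - 4683))*9 = (-7 - 4677)*9 = -4684*9 = -42156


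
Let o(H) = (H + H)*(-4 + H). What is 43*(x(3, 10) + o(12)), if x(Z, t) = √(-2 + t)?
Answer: 8256 + 86*√2 ≈ 8377.6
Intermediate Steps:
o(H) = 2*H*(-4 + H) (o(H) = (2*H)*(-4 + H) = 2*H*(-4 + H))
43*(x(3, 10) + o(12)) = 43*(√(-2 + 10) + 2*12*(-4 + 12)) = 43*(√8 + 2*12*8) = 43*(2*√2 + 192) = 43*(192 + 2*√2) = 8256 + 86*√2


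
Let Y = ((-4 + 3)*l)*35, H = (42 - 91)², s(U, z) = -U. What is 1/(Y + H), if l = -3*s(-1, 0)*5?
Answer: 1/2926 ≈ 0.00034176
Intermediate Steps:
H = 2401 (H = (-49)² = 2401)
l = -15 (l = -(-3)*(-1)*5 = -3*1*5 = -3*5 = -15)
Y = 525 (Y = ((-4 + 3)*(-15))*35 = -1*(-15)*35 = 15*35 = 525)
1/(Y + H) = 1/(525 + 2401) = 1/2926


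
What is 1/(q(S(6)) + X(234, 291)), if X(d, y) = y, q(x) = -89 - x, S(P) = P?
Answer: 1/196 ≈ 0.0051020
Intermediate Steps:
1/(q(S(6)) + X(234, 291)) = 1/((-89 - 1*6) + 291) = 1/((-89 - 6) + 291) = 1/(-95 + 291) = 1/196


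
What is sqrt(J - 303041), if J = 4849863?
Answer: sqrt(4546822) ≈ 2132.3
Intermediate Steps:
sqrt(J - 303041) = sqrt(4849863 - 303041) = sqrt(4546822)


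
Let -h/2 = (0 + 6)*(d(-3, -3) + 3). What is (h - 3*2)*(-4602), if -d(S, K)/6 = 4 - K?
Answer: -2126124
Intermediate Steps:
d(S, K) = -24 + 6*K (d(S, K) = -6*(4 - K) = -24 + 6*K)
h = 468 (h = -2*(0 + 6)*((-24 + 6*(-3)) + 3) = -12*((-24 - 18) + 3) = -12*(-42 + 3) = -12*(-39) = -2*(-234) = 468)
(h - 3*2)*(-4602) = (468 - 3*2)*(-4602) = (468 - 6)*(-4602) = 462*(-4602) = -2126124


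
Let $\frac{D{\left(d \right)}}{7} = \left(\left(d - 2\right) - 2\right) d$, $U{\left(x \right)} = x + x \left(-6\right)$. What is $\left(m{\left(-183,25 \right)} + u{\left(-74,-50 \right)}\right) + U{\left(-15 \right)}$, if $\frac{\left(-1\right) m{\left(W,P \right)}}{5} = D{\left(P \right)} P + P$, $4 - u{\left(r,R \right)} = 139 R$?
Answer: $-452471$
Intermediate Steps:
$u{\left(r,R \right)} = 4 - 139 R$
$U{\left(x \right)} = - 5 x$ ($U{\left(x \right)} = x - 6 x = - 5 x$)
$D{\left(d \right)} = 7 d \left(-4 + d\right)$ ($D{\left(d \right)} = 7 \left(\left(d - 2\right) - 2\right) d = 7 \left(\left(-2 + d\right) - 2\right) d = 7 \left(-4 + d\right) d = 7 d \left(-4 + d\right)$)
$m{\left(W,P \right)} = - 5 P - 35 P^{2} \left(-4 + P\right)$ ($m{\left(W,P \right)} = - 5 \left(7 P \left(-4 + P\right) P + P\right) = - 5 \left(7 P^{2} \left(-4 + P\right) + P\right) = - 5 \left(P + 7 P^{2} \left(-4 + P\right)\right) = - 5 P - 35 P^{2} \left(-4 + P\right)$)
$\left(m{\left(-183,25 \right)} + u{\left(-74,-50 \right)}\right) + U{\left(-15 \right)} = \left(\left(-5\right) 25 \left(1 + 7 \cdot 25 \left(-4 + 25\right)\right) + \left(4 - -6950\right)\right) - -75 = \left(\left(-5\right) 25 \left(1 + 7 \cdot 25 \cdot 21\right) + \left(4 + 6950\right)\right) + 75 = \left(\left(-5\right) 25 \left(1 + 3675\right) + 6954\right) + 75 = \left(\left(-5\right) 25 \cdot 3676 + 6954\right) + 75 = \left(-459500 + 6954\right) + 75 = -452546 + 75 = -452471$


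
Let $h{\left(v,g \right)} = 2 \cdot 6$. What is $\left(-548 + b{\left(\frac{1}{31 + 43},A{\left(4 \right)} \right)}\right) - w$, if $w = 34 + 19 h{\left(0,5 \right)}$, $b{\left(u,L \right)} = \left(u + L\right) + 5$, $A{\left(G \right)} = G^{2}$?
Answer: $- \frac{58385}{74} \approx -788.99$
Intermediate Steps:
$b{\left(u,L \right)} = 5 + L + u$ ($b{\left(u,L \right)} = \left(L + u\right) + 5 = 5 + L + u$)
$h{\left(v,g \right)} = 12$
$w = 262$ ($w = 34 + 19 \cdot 12 = 34 + 228 = 262$)
$\left(-548 + b{\left(\frac{1}{31 + 43},A{\left(4 \right)} \right)}\right) - w = \left(-548 + \left(5 + 4^{2} + \frac{1}{31 + 43}\right)\right) - 262 = \left(-548 + \left(5 + 16 + \frac{1}{74}\right)\right) - 262 = \left(-548 + \frac{1555}{74}\right) - 262 = - \frac{38997}{74} - 262 = - \frac{58385}{74}$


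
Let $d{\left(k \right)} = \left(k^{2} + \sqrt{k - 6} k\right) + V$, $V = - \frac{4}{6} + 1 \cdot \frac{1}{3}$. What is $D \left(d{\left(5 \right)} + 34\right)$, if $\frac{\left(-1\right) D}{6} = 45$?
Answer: $-15840 - 1350 i \approx -15840.0 - 1350.0 i$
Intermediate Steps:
$D = -270$ ($D = \left(-6\right) 45 = -270$)
$V = - \frac{1}{3}$ ($V = \left(-4\right) \frac{1}{6} + 1 \cdot \frac{1}{3} = - \frac{2}{3} + \frac{1}{3} = - \frac{1}{3} \approx -0.33333$)
$d{\left(k \right)} = - \frac{1}{3} + k^{2} + k \sqrt{-6 + k}$ ($d{\left(k \right)} = \left(k^{2} + \sqrt{k - 6} k\right) - \frac{1}{3} = \left(k^{2} + \sqrt{-6 + k} k\right) - \frac{1}{3} = \left(k^{2} + k \sqrt{-6 + k}\right) - \frac{1}{3} = - \frac{1}{3} + k^{2} + k \sqrt{-6 + k}$)
$D \left(d{\left(5 \right)} + 34\right) = - 270 \left(\left(- \frac{1}{3} + 5^{2} + 5 \sqrt{-6 + 5}\right) + 34\right) = - 270 \left(\left(- \frac{1}{3} + 25 + 5 \sqrt{-1}\right) + 34\right) = - 270 \left(\left(- \frac{1}{3} + 25 + 5 i\right) + 34\right) = - 270 \left(\left(\frac{74}{3} + 5 i\right) + 34\right) = - 270 \left(\frac{176}{3} + 5 i\right) = -15840 - 1350 i$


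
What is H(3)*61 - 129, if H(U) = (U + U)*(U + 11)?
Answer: 4995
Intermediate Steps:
H(U) = 2*U*(11 + U) (H(U) = (2*U)*(11 + U) = 2*U*(11 + U))
H(3)*61 - 129 = (2*3*(11 + 3))*61 - 129 = (2*3*14)*61 - 129 = 84*61 - 129 = 5124 - 129 = 4995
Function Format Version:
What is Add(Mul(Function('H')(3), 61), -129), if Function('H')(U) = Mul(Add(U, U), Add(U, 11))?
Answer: 4995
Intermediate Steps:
Function('H')(U) = Mul(2, U, Add(11, U)) (Function('H')(U) = Mul(Mul(2, U), Add(11, U)) = Mul(2, U, Add(11, U)))
Add(Mul(Function('H')(3), 61), -129) = Add(Mul(Mul(2, 3, Add(11, 3)), 61), -129) = Add(Mul(Mul(2, 3, 14), 61), -129) = Add(Mul(84, 61), -129) = Add(5124, -129) = 4995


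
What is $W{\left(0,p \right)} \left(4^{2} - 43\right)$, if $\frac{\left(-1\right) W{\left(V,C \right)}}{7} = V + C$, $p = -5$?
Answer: $-945$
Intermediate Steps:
$W{\left(V,C \right)} = - 7 C - 7 V$ ($W{\left(V,C \right)} = - 7 \left(V + C\right) = - 7 \left(C + V\right) = - 7 C - 7 V$)
$W{\left(0,p \right)} \left(4^{2} - 43\right) = \left(\left(-7\right) \left(-5\right) - 0\right) \left(4^{2} - 43\right) = \left(35 + 0\right) \left(16 - 43\right) = 35 \left(-27\right) = -945$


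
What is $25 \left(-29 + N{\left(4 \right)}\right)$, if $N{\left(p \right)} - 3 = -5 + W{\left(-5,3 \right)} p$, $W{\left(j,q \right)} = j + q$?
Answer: $-975$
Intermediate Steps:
$N{\left(p \right)} = -2 - 2 p$ ($N{\left(p \right)} = 3 + \left(-5 + \left(-5 + 3\right) p\right) = 3 - \left(5 + 2 p\right) = -2 - 2 p$)
$25 \left(-29 + N{\left(4 \right)}\right) = 25 \left(-29 - 10\right) = 25 \left(-39\right) = -975$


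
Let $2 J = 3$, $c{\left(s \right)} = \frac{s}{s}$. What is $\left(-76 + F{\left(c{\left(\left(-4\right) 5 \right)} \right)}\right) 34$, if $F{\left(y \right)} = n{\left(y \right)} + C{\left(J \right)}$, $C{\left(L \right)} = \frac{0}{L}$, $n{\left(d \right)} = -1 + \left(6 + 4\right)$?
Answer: $-2278$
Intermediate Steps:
$n{\left(d \right)} = 9$ ($n{\left(d \right)} = -1 + 10 = 9$)
$c{\left(s \right)} = 1$
$J = \frac{3}{2}$ ($J = \frac{1}{2} \cdot 3 = \frac{3}{2} \approx 1.5$)
$C{\left(L \right)} = 0$
$F{\left(y \right)} = 9$ ($F{\left(y \right)} = 9 + 0 = 9$)
$\left(-76 + F{\left(c{\left(\left(-4\right) 5 \right)} \right)}\right) 34 = \left(-76 + 9\right) 34 = \left(-67\right) 34 = -2278$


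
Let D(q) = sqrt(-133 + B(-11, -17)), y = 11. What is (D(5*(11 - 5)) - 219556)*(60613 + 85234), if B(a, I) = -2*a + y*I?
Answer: -32021583932 + 145847*I*sqrt(298) ≈ -3.2022e+10 + 2.5177e+6*I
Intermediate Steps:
B(a, I) = -2*a + 11*I
D(q) = I*sqrt(298) (D(q) = sqrt(-133 + (-2*(-11) + 11*(-17))) = sqrt(-133 + (22 - 187)) = sqrt(-133 - 165) = sqrt(-298) = I*sqrt(298))
(D(5*(11 - 5)) - 219556)*(60613 + 85234) = (I*sqrt(298) - 219556)*(60613 + 85234) = (-219556 + I*sqrt(298))*145847 = -32021583932 + 145847*I*sqrt(298)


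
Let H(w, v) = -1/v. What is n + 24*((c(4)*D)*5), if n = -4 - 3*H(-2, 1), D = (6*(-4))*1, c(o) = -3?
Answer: 8639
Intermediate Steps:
D = -24 (D = -24*1 = -24)
n = -1 (n = -4 - (-3)/1 = -4 - (-3) = -4 - 3*(-1) = -4 + 3 = -1)
n + 24*((c(4)*D)*5) = -1 + 24*(-3*(-24)*5) = -1 + 24*(72*5) = -1 + 24*360 = -1 + 8640 = 8639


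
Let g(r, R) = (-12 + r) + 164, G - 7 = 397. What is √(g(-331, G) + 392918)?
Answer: √392739 ≈ 626.69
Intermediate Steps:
G = 404 (G = 7 + 397 = 404)
g(r, R) = 152 + r
√(g(-331, G) + 392918) = √((152 - 331) + 392918) = √(-179 + 392918) = √392739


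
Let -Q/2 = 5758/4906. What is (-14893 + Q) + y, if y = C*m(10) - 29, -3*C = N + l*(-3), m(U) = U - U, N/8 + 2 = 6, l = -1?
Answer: -36609424/2453 ≈ -14924.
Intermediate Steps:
N = 32 (N = -16 + 8*6 = -16 + 48 = 32)
m(U) = 0
C = -35/3 (C = -(32 - 1*(-3))/3 = -(32 + 3)/3 = -⅓*35 = -35/3 ≈ -11.667)
y = -29 (y = -35/3*0 - 29 = 0 - 29 = -29)
Q = -5758/2453 (Q = -11516/4906 = -2*2879/2453 = -5758/2453 ≈ -2.3473)
(-14893 + Q) + y = (-14893 - 5758/2453) - 29 = -36538287/2453 - 29 = -36609424/2453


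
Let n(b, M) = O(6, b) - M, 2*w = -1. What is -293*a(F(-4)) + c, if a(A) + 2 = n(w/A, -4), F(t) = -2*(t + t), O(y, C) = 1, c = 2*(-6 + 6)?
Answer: -879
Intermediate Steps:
c = 0 (c = 2*0 = 0)
w = -1/2 (w = (1/2)*(-1) = -1/2 ≈ -0.50000)
F(t) = -4*t
n(b, M) = 1 - M
a(A) = 3 (a(A) = -2 + (1 - 1*(-4)) = -2 + (1 + 4) = -2 + 5 = 3)
-293*a(F(-4)) + c = -293*3 + 0 = -879 + 0 = -879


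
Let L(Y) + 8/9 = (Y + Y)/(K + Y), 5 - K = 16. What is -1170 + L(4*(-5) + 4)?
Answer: -31582/27 ≈ -1169.7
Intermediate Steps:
K = -11 (K = 5 - 1*16 = 5 - 16 = -11)
L(Y) = -8/9 + 2*Y/(-11 + Y) (L(Y) = -8/9 + (Y + Y)/(-11 + Y) = -8/9 + (2*Y)/(-11 + Y) = -8/9 + 2*Y/(-11 + Y))
-1170 + L(4*(-5) + 4) = -1170 + 2*(44 + 5*(4*(-5) + 4))/(9*(-11 + (4*(-5) + 4))) = -1170 + 2*(44 + 5*(-20 + 4))/(9*(-11 + (-20 + 4))) = -1170 + 2*(44 + 5*(-16))/(9*(-11 - 16)) = -1170 + (2/9)*(44 - 80)/(-27) = -1170 + (2/9)*(-1/27)*(-36) = -1170 + 8/27 = -31582/27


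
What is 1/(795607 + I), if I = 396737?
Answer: 1/1192344 ≈ 8.3868e-7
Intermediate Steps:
1/(795607 + I) = 1/(795607 + 396737) = 1/1192344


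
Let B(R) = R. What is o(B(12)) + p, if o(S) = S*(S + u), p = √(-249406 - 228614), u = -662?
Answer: -7800 + 2*I*√119505 ≈ -7800.0 + 691.39*I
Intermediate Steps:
p = 2*I*√119505 (p = √(-478020) = 2*I*√119505 ≈ 691.39*I)
o(S) = S*(-662 + S) (o(S) = S*(S - 662) = S*(-662 + S))
o(B(12)) + p = 12*(-662 + 12) + 2*I*√119505 = 12*(-650) + 2*I*√119505 = -7800 + 2*I*√119505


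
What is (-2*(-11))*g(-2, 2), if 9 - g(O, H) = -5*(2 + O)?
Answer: 198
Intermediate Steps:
g(O, H) = 19 + 5*O (g(O, H) = 9 - (-5)*(2 + O) = 9 - (-10 - 5*O) = 9 + (10 + 5*O) = 19 + 5*O)
(-2*(-11))*g(-2, 2) = (-2*(-11))*(19 + 5*(-2)) = 22*(19 - 10) = 22*9 = 198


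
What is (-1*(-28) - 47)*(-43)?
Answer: 817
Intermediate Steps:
(-1*(-28) - 47)*(-43) = (28 - 47)*(-43) = -19*(-43) = 817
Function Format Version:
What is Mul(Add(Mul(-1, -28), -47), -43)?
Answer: 817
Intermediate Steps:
Mul(Add(Mul(-1, -28), -47), -43) = Mul(Add(28, -47), -43) = Mul(-19, -43) = 817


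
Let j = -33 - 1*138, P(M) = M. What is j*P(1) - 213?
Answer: -384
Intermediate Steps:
j = -171 (j = -33 - 138 = -171)
j*P(1) - 213 = -171*1 - 213 = -171 - 213 = -384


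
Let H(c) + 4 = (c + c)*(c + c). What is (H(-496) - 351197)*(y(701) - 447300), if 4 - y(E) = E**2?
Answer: -594066599511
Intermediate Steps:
y(E) = 4 - E**2
H(c) = -4 + 4*c**2 (H(c) = -4 + (c + c)*(c + c) = -4 + (2*c)*(2*c) = -4 + 4*c**2)
(H(-496) - 351197)*(y(701) - 447300) = ((-4 + 4*(-496)**2) - 351197)*((4 - 1*701**2) - 447300) = ((-4 + 4*246016) - 351197)*((4 - 1*491401) - 447300) = ((-4 + 984064) - 351197)*((4 - 491401) - 447300) = (984060 - 351197)*(-491397 - 447300) = 632863*(-938697) = -594066599511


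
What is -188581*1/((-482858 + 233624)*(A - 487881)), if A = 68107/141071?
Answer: -26603310251/17153727553987896 ≈ -1.5509e-6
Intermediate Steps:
A = 68107/141071 (A = 68107*(1/141071) = 68107/141071 ≈ 0.48279)
-188581*1/((-482858 + 233624)*(A - 487881)) = -188581*1/((-482858 + 233624)*(68107/141071 - 487881)) = -188581/((-68825792444/141071*(-249234))) = -188581/17153727553987896/141071 = -188581*141071/17153727553987896 = -26603310251/17153727553987896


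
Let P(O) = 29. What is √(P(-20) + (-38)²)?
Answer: √1473 ≈ 38.380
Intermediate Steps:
√(P(-20) + (-38)²) = √(29 + (-38)²) = √(29 + 1444) = √1473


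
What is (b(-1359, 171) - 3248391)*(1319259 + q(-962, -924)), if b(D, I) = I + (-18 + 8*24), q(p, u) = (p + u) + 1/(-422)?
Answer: -902845388142315/211 ≈ -4.2789e+12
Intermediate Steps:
q(p, u) = -1/422 + p + u (q(p, u) = (p + u) - 1/422 = -1/422 + p + u)
b(D, I) = 174 + I (b(D, I) = I + (-18 + 192) = I + 174 = 174 + I)
(b(-1359, 171) - 3248391)*(1319259 + q(-962, -924)) = ((174 + 171) - 3248391)*(1319259 + (-1/422 - 962 - 924)) = (345 - 3248391)*(1319259 - 795893/422) = -3248046*555931405/422 = -902845388142315/211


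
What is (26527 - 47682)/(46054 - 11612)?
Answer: -21155/34442 ≈ -0.61422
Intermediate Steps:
(26527 - 47682)/(46054 - 11612) = -21155/34442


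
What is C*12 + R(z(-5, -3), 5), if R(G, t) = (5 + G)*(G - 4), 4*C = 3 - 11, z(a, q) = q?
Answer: -38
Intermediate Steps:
C = -2 (C = (3 - 11)/4 = (1/4)*(-8) = -2)
R(G, t) = (-4 + G)*(5 + G) (R(G, t) = (5 + G)*(-4 + G) = (-4 + G)*(5 + G))
C*12 + R(z(-5, -3), 5) = -2*12 + (-20 - 3 + (-3)**2) = -24 + (-20 - 3 + 9) = -24 - 14 = -38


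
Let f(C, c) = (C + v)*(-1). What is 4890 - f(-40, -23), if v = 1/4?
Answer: 19401/4 ≈ 4850.3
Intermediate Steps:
v = ¼ ≈ 0.25000
f(C, c) = -¼ - C (f(C, c) = (C + ¼)*(-1) = (¼ + C)*(-1) = -¼ - C)
4890 - f(-40, -23) = 4890 - (-¼ - 1*(-40)) = 4890 - (-¼ + 40) = 4890 - 1*159/4 = 4890 - 159/4 = 19401/4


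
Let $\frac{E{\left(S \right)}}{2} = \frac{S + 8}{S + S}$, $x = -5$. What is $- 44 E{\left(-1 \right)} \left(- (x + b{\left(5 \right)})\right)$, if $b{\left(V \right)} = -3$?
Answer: $2464$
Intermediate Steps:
$E{\left(S \right)} = \frac{8 + S}{S}$ ($E{\left(S \right)} = 2 \frac{S + 8}{S + S} = 2 \frac{8 + S}{2 S} = \frac{8 + S}{S}$)
$- 44 E{\left(-1 \right)} \left(- (x + b{\left(5 \right)})\right) = - 44 \frac{8 - 1}{-1} \left(- (-5 - 3)\right) = - 44 \left(\left(-1\right) 7\right) \left(\left(-1\right) \left(-8\right)\right) = \left(-44\right) \left(-7\right) 8 = 308 \cdot 8 = 2464$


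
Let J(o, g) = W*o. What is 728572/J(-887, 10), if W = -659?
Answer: 728572/584533 ≈ 1.2464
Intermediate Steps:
J(o, g) = -659*o
728572/J(-887, 10) = 728572/((-659*(-887))) = 728572/584533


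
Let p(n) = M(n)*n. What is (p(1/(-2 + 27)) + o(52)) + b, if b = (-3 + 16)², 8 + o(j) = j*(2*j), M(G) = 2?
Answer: 139227/25 ≈ 5569.1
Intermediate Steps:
o(j) = -8 + 2*j² (o(j) = -8 + j*(2*j) = -8 + 2*j²)
p(n) = 2*n
b = 169 (b = 13² = 169)
(p(1/(-2 + 27)) + o(52)) + b = (2/(-2 + 27) + (-8 + 2*52²)) + 169 = (2/25 + (-8 + 2*2704)) + 169 = (2*(1/25) + (-8 + 5408)) + 169 = (2/25 + 5400) + 169 = 135002/25 + 169 = 139227/25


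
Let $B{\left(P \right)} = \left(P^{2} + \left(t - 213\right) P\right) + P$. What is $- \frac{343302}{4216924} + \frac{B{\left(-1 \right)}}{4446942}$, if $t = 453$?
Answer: $- \frac{127304678687}{1562701370534} \approx -0.081465$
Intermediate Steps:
$B{\left(P \right)} = P^{2} + 241 P$ ($B{\left(P \right)} = \left(P^{2} + \left(453 - 213\right) P\right) + P = \left(P^{2} + 240 P\right) + P = P^{2} + 241 P$)
$- \frac{343302}{4216924} + \frac{B{\left(-1 \right)}}{4446942} = - \frac{343302}{4216924} + \frac{\left(-1\right) \left(241 - 1\right)}{4446942} = \left(-343302\right) \frac{1}{4216924} + \left(-1\right) 240 \cdot \frac{1}{4446942} = - \frac{171651}{2108462} - \frac{40}{741157} = - \frac{127304678687}{1562701370534}$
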